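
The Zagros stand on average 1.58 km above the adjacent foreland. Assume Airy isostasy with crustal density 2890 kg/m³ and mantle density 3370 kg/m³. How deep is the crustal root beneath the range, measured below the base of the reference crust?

For local isostatic compensation: the weight of the topography is balanced by the buoyancy of the root, ρ_c h = (ρ_m − ρ_c) r.
r = h · ρ_c / (ρ_m − ρ_c) = 1.58 km × 2890 / (3370 − 2890) = 9.51 km.

9.51 km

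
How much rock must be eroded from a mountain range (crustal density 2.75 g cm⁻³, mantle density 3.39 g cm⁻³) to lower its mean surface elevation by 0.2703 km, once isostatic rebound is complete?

Net drop Δ = e − u = e − e ρ_c/ρ_m = e (ρ_m − ρ_c)/ρ_m.
e = Δ ρ_m/(ρ_m − ρ_c) = 0.2703 km × 3.39/0.64 = 1.43 km.

1.43 km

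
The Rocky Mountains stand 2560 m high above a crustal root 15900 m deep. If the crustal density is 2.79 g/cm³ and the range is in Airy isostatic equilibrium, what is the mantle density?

Airy balance: ρ_c h = (ρ_m − ρ_c) r → ρ_m = ρ_c (1 + h/r).
ρ_m = 2.79 × (1 + 2560 m/15900 m) = 3.24 g/cm³.

3.24 g/cm³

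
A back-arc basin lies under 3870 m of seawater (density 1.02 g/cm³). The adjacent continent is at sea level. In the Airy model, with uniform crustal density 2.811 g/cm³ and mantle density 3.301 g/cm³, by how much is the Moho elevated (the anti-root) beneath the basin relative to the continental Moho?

Balancing pressure at the compensation depth: replacing crust with seawater at the top is compensated by replacing crust with mantle at the base: d (ρ_c − ρ_w) = a (ρ_m − ρ_c).
a = d (ρ_c − ρ_w)/(ρ_m − ρ_c) = 3870 m × 1.791/0.49 = 14100 m.

14100 m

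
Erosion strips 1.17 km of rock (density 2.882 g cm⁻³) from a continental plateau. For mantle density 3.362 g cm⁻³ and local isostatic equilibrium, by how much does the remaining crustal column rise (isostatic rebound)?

Unloading: uplift u = e ρ_c/ρ_m = 1.17 km × 2.882/3.362 = 1 km.

1 km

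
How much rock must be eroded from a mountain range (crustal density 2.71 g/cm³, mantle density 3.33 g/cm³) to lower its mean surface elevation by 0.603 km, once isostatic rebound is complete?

Net drop Δ = e − u = e − e ρ_c/ρ_m = e (ρ_m − ρ_c)/ρ_m.
e = Δ ρ_m/(ρ_m − ρ_c) = 0.603 km × 3.33/0.62 = 3.24 km.

3.24 km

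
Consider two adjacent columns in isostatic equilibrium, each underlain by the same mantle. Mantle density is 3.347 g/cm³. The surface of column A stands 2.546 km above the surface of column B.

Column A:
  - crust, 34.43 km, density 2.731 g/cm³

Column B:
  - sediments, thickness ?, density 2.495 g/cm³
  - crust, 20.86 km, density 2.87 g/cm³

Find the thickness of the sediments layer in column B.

3.21 km

Take the compensation level at the base of the deeper column (depth z_c below the surface of column A) and equate Σ ρ_i t_i down to z_c; mantle fills any gap and the z_c terms cancel.
Column A: 34.43×2.731 + (z_c − 34.43)×3.347
Column B: 2.546×0 + x×2.495 + 20.86×2.87 + (z_c − 2.546 − 20.86 − x)×3.347
The z_c×3.347 term appears on both sides and cancels. Collect the known terms of each column as K = Σ(ρt)_known − 3.347 × (depth of known layers): K_A = 94.02833 − 3.347×34.43 = −21.20888; K_B = 59.8682 − 3.347×(2.546 + 20.86) = −18.471682.
Balance: K_A = K_B − x×(3.347 − 2.495), so x = (K_B − K_A)/(3.347 − 2.495) = 2.7372/0.852 = 3.21 km.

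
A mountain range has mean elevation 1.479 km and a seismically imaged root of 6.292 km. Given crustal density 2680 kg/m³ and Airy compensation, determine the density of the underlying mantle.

3310 kg/m³

Airy balance: ρ_c h = (ρ_m − ρ_c) r → ρ_m = ρ_c (1 + h/r).
ρ_m = 2680 × (1 + 1.479 km/6.292 km) = 3310 kg/m³.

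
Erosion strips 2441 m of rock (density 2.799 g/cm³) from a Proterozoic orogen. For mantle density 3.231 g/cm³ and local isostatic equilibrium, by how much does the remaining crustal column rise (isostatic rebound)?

Unloading: uplift u = e ρ_c/ρ_m = 2441 m × 2.799/3.231 = 2110 m.

2110 m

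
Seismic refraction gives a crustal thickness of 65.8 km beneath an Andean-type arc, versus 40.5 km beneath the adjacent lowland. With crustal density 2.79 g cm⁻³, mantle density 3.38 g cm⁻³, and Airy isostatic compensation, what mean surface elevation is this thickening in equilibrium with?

4.42 km

Excess crust Δ = 65.8 km − 40.5 km = 25.3 km, split between elevation h and root r with h + r = Δ.
Airy balance ρ_c h = (ρ_m − ρ_c) r gives r = h ρ_c/(ρ_m − ρ_c), so h (1 + ρ_c/(ρ_m − ρ_c)) = Δ, i.e. h = Δ (ρ_m − ρ_c)/ρ_m.
h = 25.3 km × 0.59/3.38 = 4.42 km.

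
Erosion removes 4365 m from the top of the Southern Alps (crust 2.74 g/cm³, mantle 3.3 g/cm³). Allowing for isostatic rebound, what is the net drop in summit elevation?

Rebound u = e ρ_c/ρ_m = 4365 m × 2.74/3.3 = 3624 m.
Net surface drop = e − u = 4365 m − 3624 m = e (ρ_m − ρ_c)/ρ_m = 741 m.

741 m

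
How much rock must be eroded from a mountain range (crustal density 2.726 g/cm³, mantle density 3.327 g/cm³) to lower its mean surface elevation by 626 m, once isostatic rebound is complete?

3470 m

Net drop Δ = e − u = e − e ρ_c/ρ_m = e (ρ_m − ρ_c)/ρ_m.
e = Δ ρ_m/(ρ_m − ρ_c) = 626 m × 3.327/0.601 = 3470 m.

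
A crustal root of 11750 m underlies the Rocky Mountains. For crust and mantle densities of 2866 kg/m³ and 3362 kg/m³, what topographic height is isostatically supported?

Balancing pressure at the compensation depth: ρ_c h = (ρ_m − ρ_c) r.
h = r (ρ_m − ρ_c) / ρ_c = 11750 m × (3362 − 2866) / 2866 = 2030 m.

2030 m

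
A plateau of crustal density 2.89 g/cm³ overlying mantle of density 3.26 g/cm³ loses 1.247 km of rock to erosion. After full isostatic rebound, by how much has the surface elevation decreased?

Rebound u = e ρ_c/ρ_m = 1.247 km × 2.89/3.26 = 1.105 km.
Net surface drop = e − u = 1.247 km − 1.105 km = e (ρ_m − ρ_c)/ρ_m = 0.142 km.

0.142 km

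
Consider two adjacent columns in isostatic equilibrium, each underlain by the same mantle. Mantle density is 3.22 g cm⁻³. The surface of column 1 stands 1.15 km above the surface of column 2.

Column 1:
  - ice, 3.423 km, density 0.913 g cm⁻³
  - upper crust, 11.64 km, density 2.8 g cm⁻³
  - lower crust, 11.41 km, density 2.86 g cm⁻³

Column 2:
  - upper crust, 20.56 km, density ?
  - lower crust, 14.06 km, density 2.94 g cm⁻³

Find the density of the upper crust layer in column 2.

2.77 g cm⁻³

Take the compensation level at the base of the deeper column (depth z_c below the surface of column 1) and equate Σ ρ_i t_i down to z_c; mantle fills any gap and the z_c terms cancel.
Column 1: 3.423×0.913 + 11.64×2.8 + 11.41×2.86 + (z_c − 26.473)×3.22
Column 2: 1.15×0 + 20.56×ρ + 14.06×2.94 + (z_c − 1.15 − 34.62)×3.22
The z_c×3.22 term appears on both sides and cancels. Collect the known terms of each column as K = Σ(ρt)_known − 3.22 × (depth of known layers): K_1 = 68.349799 − 3.22×26.473 = −16.893261; K_2 = 41.3364 − 3.22×(1.15 + 34.62) = −73.843.
Balance: K_1 = K_2 + 20.56×ρ, so ρ = (K_1 − K_2)/20.56 = 56.9497/20.56 = 2.77 g cm⁻³.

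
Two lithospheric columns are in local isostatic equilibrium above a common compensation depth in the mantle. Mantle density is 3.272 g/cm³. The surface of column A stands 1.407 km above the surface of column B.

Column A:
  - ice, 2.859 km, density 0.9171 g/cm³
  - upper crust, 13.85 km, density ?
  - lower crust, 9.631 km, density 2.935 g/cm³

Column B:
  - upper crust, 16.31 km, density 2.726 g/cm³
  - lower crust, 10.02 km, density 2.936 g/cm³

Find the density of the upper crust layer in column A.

Take the compensation level at the base of the deeper column (depth z_c below the surface of column A) and equate Σ ρ_i t_i down to z_c; mantle fills any gap and the z_c terms cancel.
Column A: 2.859×0.9171 + 13.85×ρ + 9.631×2.935 + (z_c − 26.34)×3.272
Column B: 1.407×0 + 16.31×2.726 + 10.02×2.936 + (z_c − 1.407 − 26.33)×3.272
The z_c×3.272 term appears on both sides and cancels. Collect the known terms of each column as K = Σ(ρt)_known − 3.272 × (depth of known layers): K_A = 30.8889739 − 3.272×26.34 = −55.2955061; K_B = 73.87978 − 3.272×(1.407 + 26.33) = −16.875684.
Balance: K_A + 13.85×ρ = K_B, so ρ = (K_B − K_A)/13.85 = 38.4198/13.85 = 2.77 g/cm³.

2.77 g/cm³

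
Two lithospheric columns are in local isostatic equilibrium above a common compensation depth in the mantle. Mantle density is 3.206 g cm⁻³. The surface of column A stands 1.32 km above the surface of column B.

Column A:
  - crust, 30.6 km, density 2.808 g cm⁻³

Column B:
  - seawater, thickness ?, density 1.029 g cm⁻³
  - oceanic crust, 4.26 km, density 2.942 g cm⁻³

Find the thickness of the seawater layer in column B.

Take the compensation level at the base of the deeper column (depth z_c below the surface of column A) and equate Σ ρ_i t_i down to z_c; mantle fills any gap and the z_c terms cancel.
Column A: 30.6×2.808 + (z_c − 30.6)×3.206
Column B: 1.32×0 + x×1.029 + 4.26×2.942 + (z_c − 1.32 − 4.26 − x)×3.206
The z_c×3.206 term appears on both sides and cancels. Collect the known terms of each column as K = Σ(ρt)_known − 3.206 × (depth of known layers): K_A = 85.9248 − 3.206×30.6 = −12.1788; K_B = 12.53292 − 3.206×(1.32 + 4.26) = −5.35656.
Balance: K_A = K_B − x×(3.206 − 1.029), so x = (K_B − K_A)/(3.206 − 1.029) = 6.82224/2.177 = 3.13 km.

3.13 km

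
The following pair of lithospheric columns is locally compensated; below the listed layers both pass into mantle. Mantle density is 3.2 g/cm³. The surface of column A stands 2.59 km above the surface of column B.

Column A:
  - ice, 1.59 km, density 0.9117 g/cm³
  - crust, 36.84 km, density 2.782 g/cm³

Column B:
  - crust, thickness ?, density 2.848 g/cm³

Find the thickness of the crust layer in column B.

Take the compensation level at the base of the deeper column (depth z_c below the surface of column A) and equate Σ ρ_i t_i down to z_c; mantle fills any gap and the z_c terms cancel.
Column A: 1.59×0.9117 + 36.84×2.782 + (z_c − 38.43)×3.2
Column B: 2.59×0 + x×2.848 + (z_c − 2.59 − 0 − x)×3.2
The z_c×3.2 term appears on both sides and cancels. Collect the known terms of each column as K = Σ(ρt)_known − 3.2 × (depth of known layers): K_A = 103.938483 − 3.2×38.43 = −19.037517; K_B = 0 − 3.2×(2.59 + 0) = −8.288.
Balance: K_A = K_B − x×(3.2 − 2.848), so x = (K_B − K_A)/(3.2 − 2.848) = 10.7495/0.352 = 30.5 km.

30.5 km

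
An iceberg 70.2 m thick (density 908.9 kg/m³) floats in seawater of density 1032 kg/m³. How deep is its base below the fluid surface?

61.8 m

Draft d = t ρ_obj/ρ_fluid = 70.2 m × 908.9/1032 = 61.8 m.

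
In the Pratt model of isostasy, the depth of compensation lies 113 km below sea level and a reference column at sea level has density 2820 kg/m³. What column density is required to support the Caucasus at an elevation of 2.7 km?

2750 kg/m³

Pratt balance: ρ_ref D = ρ (D + h).
ρ = ρ_ref D/(D + h) = 2820 × 113 km/(113 km + 2.7 km) = 2750 kg/m³.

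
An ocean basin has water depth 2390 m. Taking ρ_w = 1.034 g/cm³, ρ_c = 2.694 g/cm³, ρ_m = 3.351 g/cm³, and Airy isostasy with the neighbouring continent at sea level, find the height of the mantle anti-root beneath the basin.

6040 m

Equating mass per unit area of the two columns: replacing crust with seawater at the top is compensated by replacing crust with mantle at the base: d (ρ_c − ρ_w) = a (ρ_m − ρ_c).
a = d (ρ_c − ρ_w)/(ρ_m − ρ_c) = 2390 m × 1.66/0.657 = 6040 m.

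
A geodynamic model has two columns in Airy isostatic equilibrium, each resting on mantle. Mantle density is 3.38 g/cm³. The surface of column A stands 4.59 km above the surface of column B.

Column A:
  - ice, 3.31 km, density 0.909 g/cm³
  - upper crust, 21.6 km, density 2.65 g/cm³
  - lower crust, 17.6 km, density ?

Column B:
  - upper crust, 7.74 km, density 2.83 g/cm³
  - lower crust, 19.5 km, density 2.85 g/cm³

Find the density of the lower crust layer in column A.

Take the compensation level at the base of the deeper column (depth z_c below the surface of column A) and equate Σ ρ_i t_i down to z_c; mantle fills any gap and the z_c terms cancel.
Column A: 3.31×0.909 + 21.6×2.65 + 17.6×ρ + (z_c − 42.51)×3.38
Column B: 4.59×0 + 7.74×2.83 + 19.5×2.85 + (z_c − 4.59 − 27.24)×3.38
The z_c×3.38 term appears on both sides and cancels. Collect the known terms of each column as K = Σ(ρt)_known − 3.38 × (depth of known layers): K_A = 60.24879 − 3.38×42.51 = −83.43501; K_B = 77.4792 − 3.38×(4.59 + 27.24) = −30.1062.
Balance: K_A + 17.6×ρ = K_B, so ρ = (K_B − K_A)/17.6 = 53.3288/17.6 = 3.03 g/cm³.

3.03 g/cm³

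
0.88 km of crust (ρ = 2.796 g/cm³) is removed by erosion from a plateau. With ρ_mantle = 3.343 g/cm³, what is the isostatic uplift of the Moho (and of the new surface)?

Unloading: uplift u = e ρ_c/ρ_m = 0.88 km × 2.796/3.343 = 0.736 km.

0.736 km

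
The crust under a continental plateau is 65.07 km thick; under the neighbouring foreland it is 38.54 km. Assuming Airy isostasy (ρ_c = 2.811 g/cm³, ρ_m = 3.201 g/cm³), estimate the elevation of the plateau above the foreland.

3.23 km

Excess crust Δ = 65.07 km − 38.54 km = 26.53 km, split between elevation h and root r with h + r = Δ.
Airy balance ρ_c h = (ρ_m − ρ_c) r gives r = h ρ_c/(ρ_m − ρ_c), so h (1 + ρ_c/(ρ_m − ρ_c)) = Δ, i.e. h = Δ (ρ_m − ρ_c)/ρ_m.
h = 26.53 km × 0.39/3.201 = 3.23 km.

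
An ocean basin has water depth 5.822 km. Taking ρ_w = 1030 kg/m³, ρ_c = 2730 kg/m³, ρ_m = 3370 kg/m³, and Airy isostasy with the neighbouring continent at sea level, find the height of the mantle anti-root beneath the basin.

Isostatic balance requires: replacing crust with seawater at the top is compensated by replacing crust with mantle at the base: d (ρ_c − ρ_w) = a (ρ_m − ρ_c).
a = d (ρ_c − ρ_w)/(ρ_m − ρ_c) = 5.822 km × 1700/640 = 15.5 km.

15.5 km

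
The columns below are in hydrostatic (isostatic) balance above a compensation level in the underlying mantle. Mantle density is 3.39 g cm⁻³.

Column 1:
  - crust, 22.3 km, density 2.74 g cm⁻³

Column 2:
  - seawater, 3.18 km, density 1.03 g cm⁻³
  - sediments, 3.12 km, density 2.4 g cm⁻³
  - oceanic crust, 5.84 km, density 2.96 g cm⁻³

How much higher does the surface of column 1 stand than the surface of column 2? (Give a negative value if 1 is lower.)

0.41 km

For any compensation level in the mantle, the mantle terms cancel and isostasy reduces to e = (Σt_1 − Σt_2) − (Σ(ρt)_1 − Σ(ρt)_2) / ρ_m.
Σt_1 = 22.3 km; Σt_2 = 12.14 km; Σ(ρt)_1 = 61.102; Σ(ρt)_2 = 28.0498 (in km·g cm⁻³).
e = (22.3 − 12.14) − (61.102 − 28.0498) / 3.39 = 0.41 km.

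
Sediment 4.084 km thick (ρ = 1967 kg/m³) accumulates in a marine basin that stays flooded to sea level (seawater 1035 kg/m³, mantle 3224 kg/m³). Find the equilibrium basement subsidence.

1.74 km

Submarine loading: the sediment displaces seawater, and the subsidence is in turn flooded, so s (ρ_m − ρ_w) = t (ρ_sed − ρ_w).
s = 4.084 km × (1967 − 1035) / (3224 − 1035) = 1.74 km.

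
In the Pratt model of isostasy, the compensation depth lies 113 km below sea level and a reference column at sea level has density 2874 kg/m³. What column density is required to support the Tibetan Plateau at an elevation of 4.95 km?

Pratt balance: ρ_ref D = ρ (D + h).
ρ = ρ_ref D/(D + h) = 2874 × 113 km/(113 km + 4.95 km) = 2750 kg/m³.

2750 kg/m³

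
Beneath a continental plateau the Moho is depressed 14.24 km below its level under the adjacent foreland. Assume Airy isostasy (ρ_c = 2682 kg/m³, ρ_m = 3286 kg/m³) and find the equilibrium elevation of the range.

For local isostatic compensation: ρ_c h = (ρ_m − ρ_c) r.
h = r (ρ_m − ρ_c) / ρ_c = 14.24 km × (3286 − 2682) / 2682 = 3.21 km.

3.21 km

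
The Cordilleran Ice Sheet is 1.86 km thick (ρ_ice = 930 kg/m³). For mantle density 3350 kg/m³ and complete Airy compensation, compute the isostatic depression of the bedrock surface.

0.516 km

In Airy isostatic equilibrium: the ice load ρ_ice t is balanced by mantle displaced below, ρ_m s.
s = t ρ_ice / ρ_m = 1.86 km × 930/3350 = 0.516 km.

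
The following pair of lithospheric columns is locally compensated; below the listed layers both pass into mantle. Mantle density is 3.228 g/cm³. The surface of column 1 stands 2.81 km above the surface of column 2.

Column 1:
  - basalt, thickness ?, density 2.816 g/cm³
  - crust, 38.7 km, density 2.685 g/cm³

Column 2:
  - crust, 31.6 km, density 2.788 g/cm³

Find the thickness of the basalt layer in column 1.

4.76 km

Take the compensation level at the base of the deeper column (depth z_c below the surface of column 1) and equate Σ ρ_i t_i down to z_c; mantle fills any gap and the z_c terms cancel.
Column 1: x×2.816 + 38.7×2.685 + (z_c − 38.7 − x)×3.228
Column 2: 2.81×0 + 31.6×2.788 + (z_c − 2.81 − 31.6)×3.228
The z_c×3.228 term appears on both sides and cancels. Collect the known terms of each column as K = Σ(ρt)_known − 3.228 × (depth of known layers): K_1 = 103.9095 − 3.228×38.7 = −21.0141; K_2 = 88.1008 − 3.228×(2.81 + 31.6) = −22.97468.
Balance: K_1 − x×(3.228 − 2.816) = K_2, so x = (K_1 − K_2)/(3.228 − 2.816) = 1.96058/0.412 = 4.76 km.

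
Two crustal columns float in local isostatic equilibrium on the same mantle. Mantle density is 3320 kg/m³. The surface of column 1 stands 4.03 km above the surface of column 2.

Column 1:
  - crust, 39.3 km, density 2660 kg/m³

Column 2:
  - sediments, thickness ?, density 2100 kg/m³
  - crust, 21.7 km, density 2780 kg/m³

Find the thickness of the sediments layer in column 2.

Take the compensation level at the base of the deeper column (depth z_c below the surface of column 1) and equate Σ ρ_i t_i down to z_c; mantle fills any gap and the z_c terms cancel.
Column 1: 39.3×2660 + (z_c − 39.3)×3320
Column 2: 4.03×0 + x×2100 + 21.7×2780 + (z_c − 4.03 − 21.7 − x)×3320
The z_c×3320 term appears on both sides and cancels. Collect the known terms of each column as K = Σ(ρt)_known − 3320 × (depth of known layers): K_1 = 104538 − 3320×39.3 = −25938; K_2 = 60326 − 3320×(4.03 + 21.7) = −25097.6.
Balance: K_1 = K_2 − x×(3320 − 2100), so x = (K_2 − K_1)/(3320 − 2100) = 840.4/1220 = 0.689 km.

0.689 km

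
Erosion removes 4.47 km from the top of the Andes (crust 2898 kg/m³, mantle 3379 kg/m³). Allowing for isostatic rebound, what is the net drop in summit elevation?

Rebound u = e ρ_c/ρ_m = 4.47 km × 2898/3379 = 3.834 km.
Net surface drop = e − u = 4.47 km − 3.834 km = e (ρ_m − ρ_c)/ρ_m = 0.636 km.

0.636 km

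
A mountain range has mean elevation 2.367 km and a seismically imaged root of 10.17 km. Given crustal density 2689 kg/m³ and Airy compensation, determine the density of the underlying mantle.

Airy balance: ρ_c h = (ρ_m − ρ_c) r → ρ_m = ρ_c (1 + h/r).
ρ_m = 2689 × (1 + 2.367 km/10.17 km) = 3310 kg/m³.

3310 kg/m³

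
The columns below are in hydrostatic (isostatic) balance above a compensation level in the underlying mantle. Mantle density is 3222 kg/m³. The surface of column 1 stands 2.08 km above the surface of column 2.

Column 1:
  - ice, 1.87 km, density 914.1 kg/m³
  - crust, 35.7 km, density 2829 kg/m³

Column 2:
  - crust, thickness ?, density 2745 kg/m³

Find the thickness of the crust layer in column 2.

24.4 km

Take the compensation level at the base of the deeper column (depth z_c below the surface of column 1) and equate Σ ρ_i t_i down to z_c; mantle fills any gap and the z_c terms cancel.
Column 1: 1.87×914.1 + 35.7×2829 + (z_c − 37.57)×3222
Column 2: 2.08×0 + x×2745 + (z_c − 2.08 − 0 − x)×3222
The z_c×3222 term appears on both sides and cancels. Collect the known terms of each column as K = Σ(ρt)_known − 3222 × (depth of known layers): K_1 = 102704.667 − 3222×37.57 = −18345.873; K_2 = 0 − 3222×(2.08 + 0) = −6701.76.
Balance: K_1 = K_2 − x×(3222 − 2745), so x = (K_2 − K_1)/(3222 − 2745) = 11644.1/477 = 24.4 km.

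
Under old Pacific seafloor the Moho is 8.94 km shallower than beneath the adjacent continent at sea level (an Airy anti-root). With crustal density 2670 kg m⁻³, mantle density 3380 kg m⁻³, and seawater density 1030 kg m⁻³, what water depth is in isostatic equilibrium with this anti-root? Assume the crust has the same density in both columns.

3.87 km

Replacing a thickness d of crust by seawater at the top must be balanced by replacing crust with mantle at the base: d (ρ_c − ρ_w) = a (ρ_m − ρ_c).
d = a (ρ_m − ρ_c)/(ρ_c − ρ_w) = 8.94 km × 710/1640 = 3.87 km.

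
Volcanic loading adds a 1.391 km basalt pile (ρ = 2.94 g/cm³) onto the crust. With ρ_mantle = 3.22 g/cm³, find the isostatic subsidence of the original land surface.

1.27 km

Subaerial loading: s = t ρ_load / ρ_m.
s = 1.391 km × 2.94/3.22 = 1.27 km.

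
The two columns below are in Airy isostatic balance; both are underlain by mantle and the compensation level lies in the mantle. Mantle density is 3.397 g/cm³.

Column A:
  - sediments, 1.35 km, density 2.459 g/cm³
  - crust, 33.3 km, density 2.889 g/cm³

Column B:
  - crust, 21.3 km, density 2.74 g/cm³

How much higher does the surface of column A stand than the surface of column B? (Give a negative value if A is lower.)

For any compensation level in the mantle, the mantle terms cancel and isostasy reduces to e = (Σt_A − Σt_B) − (Σ(ρt)_A − Σ(ρt)_B) / ρ_m.
Σt_A = 34.65 km; Σt_B = 21.3 km; Σ(ρt)_A = 99.52335; Σ(ρt)_B = 58.362 (in km·g/cm³).
e = (34.65 − 21.3) − (99.52335 − 58.362) / 3.397 = 1.23 km.

1.23 km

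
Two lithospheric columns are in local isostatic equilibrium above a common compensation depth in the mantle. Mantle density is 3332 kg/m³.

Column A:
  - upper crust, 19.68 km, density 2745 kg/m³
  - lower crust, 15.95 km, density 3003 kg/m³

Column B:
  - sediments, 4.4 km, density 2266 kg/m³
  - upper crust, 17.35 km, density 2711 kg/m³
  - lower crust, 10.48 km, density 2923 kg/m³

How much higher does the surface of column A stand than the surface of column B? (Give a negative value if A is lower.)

−0.886 km

For any compensation level in the mantle, the mantle terms cancel and isostasy reduces to e = (Σt_A − Σt_B) − (Σ(ρt)_A − Σ(ρt)_B) / ρ_m.
Σt_A = 35.63 km; Σt_B = 32.23 km; Σ(ρt)_A = 101919.45; Σ(ρt)_B = 87639.29 (in km·kg/m³).
e = (35.63 − 32.23) − (101919.45 − 87639.29) / 3332 = −0.886 km.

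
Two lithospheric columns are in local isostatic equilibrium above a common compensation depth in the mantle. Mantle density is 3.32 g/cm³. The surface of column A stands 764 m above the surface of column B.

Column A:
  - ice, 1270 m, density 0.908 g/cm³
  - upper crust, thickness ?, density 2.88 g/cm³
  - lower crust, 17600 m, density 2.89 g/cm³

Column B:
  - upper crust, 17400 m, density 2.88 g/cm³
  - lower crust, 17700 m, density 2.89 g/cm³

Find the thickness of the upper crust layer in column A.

Take the compensation level at the base of the deeper column (depth z_c below the surface of column A) and equate Σ ρ_i t_i down to z_c; mantle fills any gap and the z_c terms cancel.
Column A: 1270×0.908 + x×2.88 + 17600×2.89 + (z_c − 18870 − x)×3.32
Column B: 764×0 + 17400×2.88 + 17700×2.89 + (z_c − 764 − 35100)×3.32
The z_c×3.32 term appears on both sides and cancels. Collect the known terms of each column as K = Σ(ρt)_known − 3.32 × (depth of known layers): K_A = 52017.16 − 3.32×18870 = −10631.24; K_B = 101265 − 3.32×(764 + 35100) = −17803.48.
Balance: K_A − x×(3.32 − 2.88) = K_B, so x = (K_A − K_B)/(3.32 − 2.88) = 7172.24/0.44 = 16300 m.

16300 m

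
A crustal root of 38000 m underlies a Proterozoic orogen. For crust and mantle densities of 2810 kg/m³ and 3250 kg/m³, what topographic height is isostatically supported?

By Archimedes' principle applied to the lithosphere: ρ_c h = (ρ_m − ρ_c) r.
h = r (ρ_m − ρ_c) / ρ_c = 38000 m × (3250 − 2810) / 2810 = 5950 m.

5950 m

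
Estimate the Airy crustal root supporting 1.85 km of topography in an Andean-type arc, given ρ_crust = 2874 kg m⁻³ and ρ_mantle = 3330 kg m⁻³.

11.7 km

Equating mass per unit area of the two columns: the weight of the topography is balanced by the buoyancy of the root, ρ_c h = (ρ_m − ρ_c) r.
r = h · ρ_c / (ρ_m − ρ_c) = 1.85 km × 2874 / (3330 − 2874) = 11.7 km.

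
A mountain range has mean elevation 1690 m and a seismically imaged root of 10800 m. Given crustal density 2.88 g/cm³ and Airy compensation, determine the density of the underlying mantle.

3.33 g/cm³

Airy balance: ρ_c h = (ρ_m − ρ_c) r → ρ_m = ρ_c (1 + h/r).
ρ_m = 2.88 × (1 + 1690 m/10800 m) = 3.33 g/cm³.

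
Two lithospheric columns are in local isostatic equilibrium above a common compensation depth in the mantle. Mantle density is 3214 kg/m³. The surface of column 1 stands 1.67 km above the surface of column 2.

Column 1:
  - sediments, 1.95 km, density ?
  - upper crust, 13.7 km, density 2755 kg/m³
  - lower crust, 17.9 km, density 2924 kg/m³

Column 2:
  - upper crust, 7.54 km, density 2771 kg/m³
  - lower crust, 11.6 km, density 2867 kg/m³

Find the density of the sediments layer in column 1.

Take the compensation level at the base of the deeper column (depth z_c below the surface of column 1) and equate Σ ρ_i t_i down to z_c; mantle fills any gap and the z_c terms cancel.
Column 1: 1.95×ρ + 13.7×2755 + 17.9×2924 + (z_c − 33.55)×3214
Column 2: 1.67×0 + 7.54×2771 + 11.6×2867 + (z_c − 1.67 − 19.14)×3214
The z_c×3214 term appears on both sides and cancels. Collect the known terms of each column as K = Σ(ρt)_known − 3214 × (depth of known layers): K_1 = 90083.1 − 3214×33.55 = −17746.6; K_2 = 54150.54 − 3214×(1.67 + 19.14) = −12732.8.
Balance: K_1 + 1.95×ρ = K_2, so ρ = (K_2 − K_1)/1.95 = 5013.8/1.95 = 2570 kg/m³.

2570 kg/m³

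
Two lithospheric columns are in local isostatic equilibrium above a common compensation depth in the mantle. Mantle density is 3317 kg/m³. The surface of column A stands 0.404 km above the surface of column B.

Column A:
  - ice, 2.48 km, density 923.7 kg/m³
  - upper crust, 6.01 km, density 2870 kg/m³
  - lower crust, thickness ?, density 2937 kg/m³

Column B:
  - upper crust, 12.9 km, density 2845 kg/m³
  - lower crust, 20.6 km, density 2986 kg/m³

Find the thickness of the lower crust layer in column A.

Take the compensation level at the base of the deeper column (depth z_c below the surface of column A) and equate Σ ρ_i t_i down to z_c; mantle fills any gap and the z_c terms cancel.
Column A: 2.48×923.7 + 6.01×2870 + x×2937 + (z_c − 8.49 − x)×3317
Column B: 0.404×0 + 12.9×2845 + 20.6×2986 + (z_c − 0.404 − 33.5)×3317
The z_c×3317 term appears on both sides and cancels. Collect the known terms of each column as K = Σ(ρt)_known − 3317 × (depth of known layers): K_A = 19539.476 − 3317×8.49 = −8621.854; K_B = 98212.1 − 3317×(0.404 + 33.5) = −14247.468.
Balance: K_A − x×(3317 − 2937) = K_B, so x = (K_A − K_B)/(3317 − 2937) = 5625.61/380 = 14.8 km.

14.8 km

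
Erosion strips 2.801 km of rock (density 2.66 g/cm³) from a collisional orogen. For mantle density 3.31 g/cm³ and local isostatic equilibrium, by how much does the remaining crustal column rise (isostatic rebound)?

2.25 km

Unloading: uplift u = e ρ_c/ρ_m = 2.801 km × 2.66/3.31 = 2.25 km.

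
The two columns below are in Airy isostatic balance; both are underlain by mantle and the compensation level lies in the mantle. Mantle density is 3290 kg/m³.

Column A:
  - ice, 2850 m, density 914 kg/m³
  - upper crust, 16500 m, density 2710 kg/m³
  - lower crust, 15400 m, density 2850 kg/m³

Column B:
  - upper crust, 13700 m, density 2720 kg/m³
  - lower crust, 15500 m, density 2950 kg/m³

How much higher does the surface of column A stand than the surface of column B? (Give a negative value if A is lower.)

3050 m

For any compensation level in the mantle, the mantle terms cancel and isostasy reduces to e = (Σt_A − Σt_B) − (Σ(ρt)_A − Σ(ρt)_B) / ρ_m.
Σt_A = 34750 m; Σt_B = 29200 m; Σ(ρt)_A = 91209900; Σ(ρt)_B = 82989000 (in m·kg/m³).
e = (34750 − 29200) − (91209900 − 82989000) / 3290 = 3050 m.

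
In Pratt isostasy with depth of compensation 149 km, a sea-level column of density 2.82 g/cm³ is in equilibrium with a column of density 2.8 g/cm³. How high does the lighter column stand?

1.06 km

ρ_ref D = ρ (D + h) → h = D (ρ_ref − ρ)/ρ.
h = 149 km × (2.82 − 2.8)/2.8 = 1.06 km.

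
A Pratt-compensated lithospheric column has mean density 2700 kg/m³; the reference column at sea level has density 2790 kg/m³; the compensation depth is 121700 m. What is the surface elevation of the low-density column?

4060 m

ρ_ref D = ρ (D + h) → h = D (ρ_ref − ρ)/ρ.
h = 121700 m × (2790 − 2700)/2700 = 4060 m.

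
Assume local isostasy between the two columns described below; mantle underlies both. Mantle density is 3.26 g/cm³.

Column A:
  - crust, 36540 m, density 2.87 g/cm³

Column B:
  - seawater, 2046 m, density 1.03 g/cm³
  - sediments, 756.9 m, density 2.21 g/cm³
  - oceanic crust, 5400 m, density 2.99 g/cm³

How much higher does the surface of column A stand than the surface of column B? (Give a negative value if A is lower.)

2280 m

For any compensation level in the mantle, the mantle terms cancel and isostasy reduces to e = (Σt_A − Σt_B) − (Σ(ρt)_A − Σ(ρt)_B) / ρ_m.
Σt_A = 36540 m; Σt_B = 8202.9 m; Σ(ρt)_A = 104869.8; Σ(ρt)_B = 19926.129 (in m·g/cm³).
e = (36540 − 8202.9) − (104869.8 − 19926.129) / 3.26 = 2280 m.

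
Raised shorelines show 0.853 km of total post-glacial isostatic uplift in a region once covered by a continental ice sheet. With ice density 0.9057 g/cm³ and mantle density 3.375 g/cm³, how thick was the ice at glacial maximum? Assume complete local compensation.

u = t ρ_ice/ρ_m → t = u ρ_m/ρ_ice = 0.853 km × 3.375/0.9057 = 3.18 km.

3.18 km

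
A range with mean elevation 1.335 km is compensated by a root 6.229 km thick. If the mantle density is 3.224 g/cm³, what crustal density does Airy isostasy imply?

ρ_c h = (ρ_m − ρ_c) r → ρ_c (h + r) = ρ_m r → ρ_c = ρ_m r / (h + r).
ρ_c = 3.224 × 6.229 km / (1.335 km + 6.229 km) = 2.65 g/cm³.

2.65 g/cm³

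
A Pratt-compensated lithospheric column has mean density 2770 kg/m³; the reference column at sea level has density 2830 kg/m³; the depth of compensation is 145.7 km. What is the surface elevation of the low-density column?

ρ_ref D = ρ (D + h) → h = D (ρ_ref − ρ)/ρ.
h = 145.7 km × (2830 − 2770)/2770 = 3.16 km.

3.16 km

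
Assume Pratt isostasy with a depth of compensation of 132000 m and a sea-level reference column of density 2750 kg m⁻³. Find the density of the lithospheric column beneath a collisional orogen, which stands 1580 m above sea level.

2720 kg m⁻³

Pratt balance: ρ_ref D = ρ (D + h).
ρ = ρ_ref D/(D + h) = 2750 × 132000 m/(132000 m + 1580 m) = 2720 kg m⁻³.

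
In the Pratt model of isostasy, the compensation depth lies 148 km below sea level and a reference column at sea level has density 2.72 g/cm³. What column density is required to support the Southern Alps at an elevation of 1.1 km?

Pratt balance: ρ_ref D = ρ (D + h).
ρ = ρ_ref D/(D + h) = 2.72 × 148 km/(148 km + 1.1 km) = 2.7 g/cm³.

2.7 g/cm³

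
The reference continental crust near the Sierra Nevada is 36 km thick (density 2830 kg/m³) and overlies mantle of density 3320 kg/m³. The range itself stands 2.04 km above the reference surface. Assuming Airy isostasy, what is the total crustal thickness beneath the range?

49.8 km

Root depth r = h ρ_c / (ρ_m − ρ_c) = 2.04 km × 2830 / 490 = 11.78 km.
Total thickness = T + h + r = 36 km + 2.04 km + 11.78 km = 49.8 km.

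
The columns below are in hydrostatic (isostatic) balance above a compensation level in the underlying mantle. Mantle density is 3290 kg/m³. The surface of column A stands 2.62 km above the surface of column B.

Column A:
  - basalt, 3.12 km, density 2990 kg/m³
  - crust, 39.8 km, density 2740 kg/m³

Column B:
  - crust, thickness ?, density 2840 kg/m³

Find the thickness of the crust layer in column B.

31.6 km

Take the compensation level at the base of the deeper column (depth z_c below the surface of column A) and equate Σ ρ_i t_i down to z_c; mantle fills any gap and the z_c terms cancel.
Column A: 3.12×2990 + 39.8×2740 + (z_c − 42.92)×3290
Column B: 2.62×0 + x×2840 + (z_c − 2.62 − 0 − x)×3290
The z_c×3290 term appears on both sides and cancels. Collect the known terms of each column as K = Σ(ρt)_known − 3290 × (depth of known layers): K_A = 118380.8 − 3290×42.92 = −22826; K_B = 0 − 3290×(2.62 + 0) = −8619.8.
Balance: K_A = K_B − x×(3290 − 2840), so x = (K_B − K_A)/(3290 − 2840) = 14206.2/450 = 31.6 km.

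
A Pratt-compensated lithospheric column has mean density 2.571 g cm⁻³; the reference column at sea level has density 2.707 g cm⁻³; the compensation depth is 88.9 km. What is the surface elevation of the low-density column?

4.7 km

ρ_ref D = ρ (D + h) → h = D (ρ_ref − ρ)/ρ.
h = 88.9 km × (2.707 − 2.571)/2.571 = 4.7 km.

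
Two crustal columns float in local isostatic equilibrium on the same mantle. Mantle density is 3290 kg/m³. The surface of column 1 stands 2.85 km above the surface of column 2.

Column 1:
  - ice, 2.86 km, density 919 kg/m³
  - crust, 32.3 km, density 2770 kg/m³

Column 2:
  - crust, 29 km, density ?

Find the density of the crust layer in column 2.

Take the compensation level at the base of the deeper column (depth z_c below the surface of column 1) and equate Σ ρ_i t_i down to z_c; mantle fills any gap and the z_c terms cancel.
Column 1: 2.86×919 + 32.3×2770 + (z_c − 35.16)×3290
Column 2: 2.85×0 + 29×ρ + (z_c − 2.85 − 29)×3290
The z_c×3290 term appears on both sides and cancels. Collect the known terms of each column as K = Σ(ρt)_known − 3290 × (depth of known layers): K_1 = 92099.34 − 3290×35.16 = −23577.06; K_2 = 0 − 3290×(2.85 + 29) = −104786.5.
Balance: K_1 = K_2 + 29×ρ, so ρ = (K_1 − K_2)/29 = 81209.4/29 = 2800 kg/m³.

2800 kg/m³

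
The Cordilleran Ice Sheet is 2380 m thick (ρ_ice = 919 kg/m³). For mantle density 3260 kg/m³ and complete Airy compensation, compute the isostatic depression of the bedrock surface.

671 m

For local isostatic compensation: the ice load ρ_ice t is balanced by mantle displaced below, ρ_m s.
s = t ρ_ice / ρ_m = 2380 m × 919/3260 = 671 m.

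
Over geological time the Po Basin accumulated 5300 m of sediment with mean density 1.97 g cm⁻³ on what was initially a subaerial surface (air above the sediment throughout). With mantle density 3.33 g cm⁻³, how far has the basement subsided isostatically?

Subaerial load: s = t ρ_sed / ρ_m = 5300 m × 1.97/3.33 = 3140 m.

3140 m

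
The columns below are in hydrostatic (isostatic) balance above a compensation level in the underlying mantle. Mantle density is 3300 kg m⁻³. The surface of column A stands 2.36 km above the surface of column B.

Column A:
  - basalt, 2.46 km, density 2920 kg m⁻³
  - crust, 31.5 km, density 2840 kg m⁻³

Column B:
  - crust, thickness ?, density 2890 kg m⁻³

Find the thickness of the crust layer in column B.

Take the compensation level at the base of the deeper column (depth z_c below the surface of column A) and equate Σ ρ_i t_i down to z_c; mantle fills any gap and the z_c terms cancel.
Column A: 2.46×2920 + 31.5×2840 + (z_c − 33.96)×3300
Column B: 2.36×0 + x×2890 + (z_c − 2.36 − 0 − x)×3300
The z_c×3300 term appears on both sides and cancels. Collect the known terms of each column as K = Σ(ρt)_known − 3300 × (depth of known layers): K_A = 96643.2 − 3300×33.96 = −15424.8; K_B = 0 − 3300×(2.36 + 0) = −7788.
Balance: K_A = K_B − x×(3300 − 2890), so x = (K_B − K_A)/(3300 − 2890) = 7636.8/410 = 18.6 km.

18.6 km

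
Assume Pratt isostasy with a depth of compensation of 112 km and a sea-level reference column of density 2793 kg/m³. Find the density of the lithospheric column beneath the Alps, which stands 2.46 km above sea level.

2730 kg/m³

Pratt balance: ρ_ref D = ρ (D + h).
ρ = ρ_ref D/(D + h) = 2793 × 112 km/(112 km + 2.46 km) = 2730 kg/m³.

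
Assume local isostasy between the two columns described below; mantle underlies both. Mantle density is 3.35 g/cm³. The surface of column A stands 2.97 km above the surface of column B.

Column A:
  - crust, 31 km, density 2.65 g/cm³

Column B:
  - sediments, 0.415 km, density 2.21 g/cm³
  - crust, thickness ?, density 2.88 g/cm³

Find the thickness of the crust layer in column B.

24 km

Take the compensation level at the base of the deeper column (depth z_c below the surface of column A) and equate Σ ρ_i t_i down to z_c; mantle fills any gap and the z_c terms cancel.
Column A: 31×2.65 + (z_c − 31)×3.35
Column B: 2.97×0 + 0.415×2.21 + x×2.88 + (z_c − 2.97 − 0.415 − x)×3.35
The z_c×3.35 term appears on both sides and cancels. Collect the known terms of each column as K = Σ(ρt)_known − 3.35 × (depth of known layers): K_A = 82.15 − 3.35×31 = −21.7; K_B = 0.91715 − 3.35×(2.97 + 0.415) = −10.4226.
Balance: K_A = K_B − x×(3.35 − 2.88), so x = (K_B − K_A)/(3.35 − 2.88) = 11.2774/0.47 = 24 km.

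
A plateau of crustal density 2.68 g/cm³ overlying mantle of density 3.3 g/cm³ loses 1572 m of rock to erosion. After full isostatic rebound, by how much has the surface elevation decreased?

295 m

Rebound u = e ρ_c/ρ_m = 1572 m × 2.68/3.3 = 1277 m.
Net surface drop = e − u = 1572 m − 1277 m = e (ρ_m − ρ_c)/ρ_m = 295 m.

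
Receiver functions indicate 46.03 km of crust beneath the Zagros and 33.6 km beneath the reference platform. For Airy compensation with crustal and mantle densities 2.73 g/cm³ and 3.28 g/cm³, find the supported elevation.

2.08 km

Excess crust Δ = 46.03 km − 33.6 km = 12.43 km, split between elevation h and root r with h + r = Δ.
Airy balance ρ_c h = (ρ_m − ρ_c) r gives r = h ρ_c/(ρ_m − ρ_c), so h (1 + ρ_c/(ρ_m − ρ_c)) = Δ, i.e. h = Δ (ρ_m − ρ_c)/ρ_m.
h = 12.43 km × 0.55/3.28 = 2.08 km.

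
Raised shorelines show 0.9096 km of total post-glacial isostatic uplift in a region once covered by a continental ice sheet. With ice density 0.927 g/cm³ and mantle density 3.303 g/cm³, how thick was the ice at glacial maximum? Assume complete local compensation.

u = t ρ_ice/ρ_m → t = u ρ_m/ρ_ice = 0.9096 km × 3.303/0.927 = 3.24 km.

3.24 km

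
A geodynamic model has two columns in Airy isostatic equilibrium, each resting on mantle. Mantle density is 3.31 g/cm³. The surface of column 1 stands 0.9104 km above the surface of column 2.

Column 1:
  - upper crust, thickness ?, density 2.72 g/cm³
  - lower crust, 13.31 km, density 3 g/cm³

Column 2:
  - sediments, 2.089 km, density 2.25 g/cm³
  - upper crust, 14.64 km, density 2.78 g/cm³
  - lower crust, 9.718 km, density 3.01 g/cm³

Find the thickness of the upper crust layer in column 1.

20 km

Take the compensation level at the base of the deeper column (depth z_c below the surface of column 1) and equate Σ ρ_i t_i down to z_c; mantle fills any gap and the z_c terms cancel.
Column 1: x×2.72 + 13.31×3 + (z_c − 13.31 − x)×3.31
Column 2: 0.9104×0 + 2.089×2.25 + 14.64×2.78 + 9.718×3.01 + (z_c − 0.9104 − 26.447)×3.31
The z_c×3.31 term appears on both sides and cancels. Collect the known terms of each column as K = Σ(ρt)_known − 3.31 × (depth of known layers): K_1 = 39.93 − 3.31×13.31 = −4.1261; K_2 = 74.65063 − 3.31×(0.9104 + 26.447) = −15.902364.
Balance: K_1 − x×(3.31 − 2.72) = K_2, so x = (K_1 − K_2)/(3.31 − 2.72) = 11.7763/0.59 = 20 km.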